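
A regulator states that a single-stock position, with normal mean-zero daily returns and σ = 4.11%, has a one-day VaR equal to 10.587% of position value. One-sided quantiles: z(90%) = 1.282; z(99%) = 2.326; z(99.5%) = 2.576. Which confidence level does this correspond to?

Implied z = VaR/σ = 10.587 / 4.11 = 2.576.
This matches z(99.5%) = 2.576.

99.5%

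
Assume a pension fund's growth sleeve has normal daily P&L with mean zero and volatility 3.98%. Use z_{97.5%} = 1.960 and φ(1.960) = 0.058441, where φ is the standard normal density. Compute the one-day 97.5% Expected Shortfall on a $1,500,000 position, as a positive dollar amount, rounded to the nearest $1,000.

Tail multiplier: φ(z)/(1−α) = 0.058441 / 0.025 = 2.338.
ES = 3.98% × 2.338 = 9.305%.
On $1,500,000: 0.09305 × $1,500,000 = $139,575.

$140,000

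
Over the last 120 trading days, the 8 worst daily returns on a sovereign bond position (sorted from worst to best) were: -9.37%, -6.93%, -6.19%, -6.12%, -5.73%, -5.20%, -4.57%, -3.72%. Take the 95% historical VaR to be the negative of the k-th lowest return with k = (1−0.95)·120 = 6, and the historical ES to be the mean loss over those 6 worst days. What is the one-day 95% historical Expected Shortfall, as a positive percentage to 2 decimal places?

6.59%

The 6 worst returns sum to -39.54%.
ES = −(-39.54%) / 6 = 6.59%.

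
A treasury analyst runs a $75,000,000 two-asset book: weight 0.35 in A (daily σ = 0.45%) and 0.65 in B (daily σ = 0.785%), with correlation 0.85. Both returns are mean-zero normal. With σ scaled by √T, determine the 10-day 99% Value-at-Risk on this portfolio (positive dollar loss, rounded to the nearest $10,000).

σ_p = √(0.35²·0.45² + 0.65²·0.785² + 2·0.85·0.35·0.65·0.45·0.785) = 0.649%.
σ_{10d} = 0.649% × √10 = 2.052%.
z(99%) = 2.326.
VaR = 2.326 × 2.052% = 4.773%; on $75,000,000 that is $3,579,750.

$3,580,000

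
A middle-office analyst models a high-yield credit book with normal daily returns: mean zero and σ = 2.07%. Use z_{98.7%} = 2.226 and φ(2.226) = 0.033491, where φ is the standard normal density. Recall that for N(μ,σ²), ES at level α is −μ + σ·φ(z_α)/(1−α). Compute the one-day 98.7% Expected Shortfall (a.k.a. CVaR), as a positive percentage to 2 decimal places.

5.33%

Tail multiplier: φ(z)/(1−α) = 0.033491 / 0.013 = 2.576.
ES = 2.07% × 2.576 = 5.332%.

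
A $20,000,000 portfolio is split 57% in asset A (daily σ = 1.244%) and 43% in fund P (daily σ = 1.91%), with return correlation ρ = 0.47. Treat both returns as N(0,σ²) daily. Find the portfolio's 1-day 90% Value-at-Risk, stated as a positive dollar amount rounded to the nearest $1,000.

$337,000

σ_p² = 0.57²·1.244² + 0.43²·1.91² + 2·0.47·0.57·0.43·1.244·1.91 = 1.7248 (%²).
σ_p = √1.7248 = 1.313%.
At 90%, z = 1.282.
VaR = 1.282 × 1.313% = 1.683%; on $20,000,000 that is $336,600.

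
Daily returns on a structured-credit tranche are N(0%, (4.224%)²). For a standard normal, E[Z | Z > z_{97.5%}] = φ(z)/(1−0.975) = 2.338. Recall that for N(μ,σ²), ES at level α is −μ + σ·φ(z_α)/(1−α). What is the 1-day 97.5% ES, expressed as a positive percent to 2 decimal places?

9.88%

ES = 4.224% × 2.338 = 9.876%.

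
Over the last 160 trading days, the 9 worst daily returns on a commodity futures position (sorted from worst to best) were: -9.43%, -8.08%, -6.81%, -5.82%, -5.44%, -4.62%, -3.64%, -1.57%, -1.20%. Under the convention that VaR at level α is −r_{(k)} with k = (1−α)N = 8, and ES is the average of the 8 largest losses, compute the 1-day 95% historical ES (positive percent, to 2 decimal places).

5.68%

The 8 worst returns sum to -45.41%.
ES = −(-45.41%) / 8 = 5.67625% ≈ 5.68%.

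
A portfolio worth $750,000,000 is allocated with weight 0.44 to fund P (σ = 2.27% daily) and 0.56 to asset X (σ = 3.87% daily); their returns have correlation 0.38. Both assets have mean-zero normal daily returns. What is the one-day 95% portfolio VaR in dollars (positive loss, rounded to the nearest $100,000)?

$33,400,000

σ_p² = 0.44²·2.27² + 0.56²·3.87² + 2·0.38·0.44·0.56·2.27·3.87 = 7.3395 (%²).
σ_p = √7.3395 = 2.709%.
At 95%, z = 1.645.
VaR = 1.645 × 2.709% = 4.456%; on $750,000,000 that is $33,420,000.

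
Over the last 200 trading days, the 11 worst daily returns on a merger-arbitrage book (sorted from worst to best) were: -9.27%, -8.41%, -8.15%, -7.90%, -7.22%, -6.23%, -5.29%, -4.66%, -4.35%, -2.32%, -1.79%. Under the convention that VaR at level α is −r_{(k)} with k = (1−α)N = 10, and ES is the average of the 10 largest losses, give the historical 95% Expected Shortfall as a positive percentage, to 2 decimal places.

6.38%

The 10 worst returns sum to -63.80%.
ES = −(-63.80%) / 10 = 6.38%.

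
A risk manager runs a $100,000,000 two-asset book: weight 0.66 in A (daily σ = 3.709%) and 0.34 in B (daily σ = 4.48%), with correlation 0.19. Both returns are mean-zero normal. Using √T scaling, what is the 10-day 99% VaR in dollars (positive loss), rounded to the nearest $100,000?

$22,900,000

σ_p = √(0.66²·3.709² + 0.34²·4.48² + 2·0.19·0.66·0.34·3.709·4.48) = 3.119%.
σ_{10d} = 3.119% × √10 = 9.863%.
z(99%) = 2.326.
VaR = 2.326 × 9.863% = 22.941%; on $100,000,000 that is $22,941,000.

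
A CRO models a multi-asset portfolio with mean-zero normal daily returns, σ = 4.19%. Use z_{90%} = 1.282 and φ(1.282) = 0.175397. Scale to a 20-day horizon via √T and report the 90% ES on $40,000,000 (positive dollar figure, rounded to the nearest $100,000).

$13,100,000

σ_{20d} = 4.19% × √20 = 18.738%.
ES multiplier = φ(z)/(1−α) = 0.175397/0.1 = 1.754.
ES = 18.738% × 1.754 = 32.866%; on $40,000,000: $13,146,400.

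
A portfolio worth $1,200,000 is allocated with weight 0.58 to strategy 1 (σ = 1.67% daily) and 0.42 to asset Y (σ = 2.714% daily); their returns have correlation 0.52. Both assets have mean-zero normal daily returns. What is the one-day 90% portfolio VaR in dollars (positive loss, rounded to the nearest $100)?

σ_p² = 0.58²·1.67² + 0.42²·2.714² + 2·0.52·0.58·0.42·1.67·2.714 = 3.3858 (%²).
σ_p = √3.3858 = 1.840%.
At 90%, z = 1.282.
VaR = 1.282 × 1.840% = 2.359%; on $1,200,000 that is $28,308.

$28,300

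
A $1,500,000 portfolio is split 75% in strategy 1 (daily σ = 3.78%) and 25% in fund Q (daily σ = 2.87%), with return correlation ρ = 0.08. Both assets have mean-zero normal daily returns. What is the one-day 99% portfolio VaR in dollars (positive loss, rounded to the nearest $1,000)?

$104,000

σ_p² = 0.75²·3.78² + 0.25²·2.87² + 2·0.08·0.75·0.25·3.78·2.87 = 8.8775 (%²).
σ_p = √8.8775 = 2.980%.
At 99%, z = 2.326.
VaR = 2.326 × 2.980% = 6.931%; on $1,500,000 that is $103,965.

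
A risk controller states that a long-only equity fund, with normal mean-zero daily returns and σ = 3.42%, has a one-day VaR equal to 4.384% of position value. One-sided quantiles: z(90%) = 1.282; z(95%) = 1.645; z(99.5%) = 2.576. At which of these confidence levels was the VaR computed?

Implied z = VaR/σ = 4.384 / 3.42 = 1.282.
This matches z(90%) = 1.282.

90%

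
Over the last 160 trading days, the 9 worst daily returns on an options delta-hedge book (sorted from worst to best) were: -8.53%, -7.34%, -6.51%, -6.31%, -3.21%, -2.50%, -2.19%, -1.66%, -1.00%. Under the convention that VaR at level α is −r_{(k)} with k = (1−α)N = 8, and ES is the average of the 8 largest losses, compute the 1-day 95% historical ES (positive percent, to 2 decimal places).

4.78%

The 8 worst returns sum to -38.25%.
ES = −(-38.25%) / 8 = 4.78125% ≈ 4.78%.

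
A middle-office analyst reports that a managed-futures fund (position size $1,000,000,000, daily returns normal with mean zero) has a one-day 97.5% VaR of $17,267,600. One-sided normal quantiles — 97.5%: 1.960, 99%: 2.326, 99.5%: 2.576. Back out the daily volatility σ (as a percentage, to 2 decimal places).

VaR as a fraction: $17,267,600 / $1,000,000,000 = 1.727%.
σ = VaR / z = 1.727% / 1.960 = 0.881%.

0.88%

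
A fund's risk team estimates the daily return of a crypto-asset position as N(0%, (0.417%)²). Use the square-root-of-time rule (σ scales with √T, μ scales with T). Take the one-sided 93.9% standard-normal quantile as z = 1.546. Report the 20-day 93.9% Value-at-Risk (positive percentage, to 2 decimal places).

2.88%

σ_{20d} = 0.417% × √20 = 1.865%.
VaR = 1.546 × 1.865% = 2.883%.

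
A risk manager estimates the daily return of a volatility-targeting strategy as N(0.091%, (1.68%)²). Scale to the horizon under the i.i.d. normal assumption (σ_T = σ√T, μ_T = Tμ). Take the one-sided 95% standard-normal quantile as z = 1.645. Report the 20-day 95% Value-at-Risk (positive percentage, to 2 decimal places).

σ_{20d} = 1.68% × √20 = 7.513%; μ_{20d} = 20 × 0.091% = 1.820%.
VaR = −(1.820%) + 1.645 × 7.513% = 10.539%.

10.54%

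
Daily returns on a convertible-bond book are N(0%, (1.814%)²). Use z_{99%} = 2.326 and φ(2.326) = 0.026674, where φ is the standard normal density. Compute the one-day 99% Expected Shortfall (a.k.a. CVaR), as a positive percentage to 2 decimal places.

4.84%

Tail multiplier: φ(z)/(1−α) = 0.026674 / 0.01 = 2.667.
ES = 1.814% × 2.667 = 4.838%.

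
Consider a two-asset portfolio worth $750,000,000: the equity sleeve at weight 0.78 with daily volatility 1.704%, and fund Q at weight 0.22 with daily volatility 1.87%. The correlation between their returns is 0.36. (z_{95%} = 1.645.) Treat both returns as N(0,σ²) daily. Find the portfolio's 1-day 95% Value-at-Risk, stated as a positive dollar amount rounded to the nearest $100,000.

σ_p² = 0.78²·1.704² + 0.22²·1.87² + 2·0.36·0.78·0.22·1.704·1.87 = 2.3295 (%²).
σ_p = √2.3295 = 1.526%.
VaR = 1.645 × 1.526% = 2.510%; on $750,000,000 that is $18,825,000.

$18,800,000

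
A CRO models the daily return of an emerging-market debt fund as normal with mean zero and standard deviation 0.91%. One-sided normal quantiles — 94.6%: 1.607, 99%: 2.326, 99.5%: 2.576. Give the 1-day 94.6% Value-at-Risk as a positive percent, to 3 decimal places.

1.462%

VaR = z·σ = 1.607 × 0.91% = 1.462%.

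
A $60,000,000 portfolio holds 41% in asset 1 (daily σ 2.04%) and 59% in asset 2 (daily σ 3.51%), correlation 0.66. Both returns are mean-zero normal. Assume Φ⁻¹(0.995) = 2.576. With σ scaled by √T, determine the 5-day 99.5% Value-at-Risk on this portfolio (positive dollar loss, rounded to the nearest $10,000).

$9,320,000

σ_p = √(0.41²·2.04² + 0.59²·3.51² + 2·0.66·0.41·0.59·2.04·3.51) = 2.697%.
σ_{5d} = 2.697% × √5 = 6.031%.
VaR = 2.576 × 6.031% = 15.536%; on $60,000,000 that is $9,321,600.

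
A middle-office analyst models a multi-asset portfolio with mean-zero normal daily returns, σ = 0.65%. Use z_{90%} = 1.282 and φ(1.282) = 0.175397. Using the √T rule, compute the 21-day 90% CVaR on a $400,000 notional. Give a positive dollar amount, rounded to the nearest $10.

$20,900

σ_{21d} = 0.65% × √21 = 2.979%.
ES multiplier = φ(z)/(1−α) = 0.175397/0.1 = 1.754.
ES = 2.979% × 1.754 = 5.225%; on $400,000: $20,900.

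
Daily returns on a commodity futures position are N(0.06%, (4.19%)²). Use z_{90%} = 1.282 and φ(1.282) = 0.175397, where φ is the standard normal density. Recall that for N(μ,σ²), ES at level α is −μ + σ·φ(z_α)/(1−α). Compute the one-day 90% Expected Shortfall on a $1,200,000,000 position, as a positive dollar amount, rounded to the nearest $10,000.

$87,470,000

Tail multiplier: φ(z)/(1−α) = 0.175397 / 0.1 = 1.754.
ES = −(0.06%) + 4.19% × 1.754 = 7.289%.
On $1,200,000,000: 0.07289 × $1,200,000,000 = $87,468,000.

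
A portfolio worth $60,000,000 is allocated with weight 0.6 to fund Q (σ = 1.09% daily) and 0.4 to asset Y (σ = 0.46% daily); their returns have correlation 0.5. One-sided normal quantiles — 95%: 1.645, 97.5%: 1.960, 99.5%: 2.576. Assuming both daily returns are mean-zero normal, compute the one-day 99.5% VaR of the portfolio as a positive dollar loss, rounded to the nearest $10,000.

σ_p² = 0.6²·1.09² + 0.4²·0.46² + 2·0.5·0.6·0.4·1.09·0.46 = 0.5819 (%²).
σ_p = √0.5819 = 0.763%.
VaR = 2.576 × 0.763% = 1.965%; on $60,000,000 that is $1,179,000.

$1,180,000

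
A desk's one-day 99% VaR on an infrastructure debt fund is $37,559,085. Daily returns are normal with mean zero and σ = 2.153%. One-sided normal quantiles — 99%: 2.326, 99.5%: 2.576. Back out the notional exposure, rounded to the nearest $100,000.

$750,000,000

VaR as a fraction of value: z·σ = 2.326 × 2.153% = 5.00788%.
Position = $37,559,085 / 0.0500788 = $750,000,000.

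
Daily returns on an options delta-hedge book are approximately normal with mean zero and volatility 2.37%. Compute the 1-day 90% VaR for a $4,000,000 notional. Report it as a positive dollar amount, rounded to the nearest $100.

At 90% one-sided, z = 1.282.
VaR = z·σ = 1.282 × 2.37% = 3.038%.
On $4,000,000: 0.03038 × $4,000,000 = $121,520.

$121,500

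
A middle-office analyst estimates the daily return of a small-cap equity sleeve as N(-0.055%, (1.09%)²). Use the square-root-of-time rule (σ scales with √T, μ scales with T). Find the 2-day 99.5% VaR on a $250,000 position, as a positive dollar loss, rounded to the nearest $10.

At 99.5%, z = 2.576.
σ_{2d} = 1.09% × √2 = 1.541%; μ_{2d} = 2 × -0.055% = -0.110%.
VaR = −(-0.110%) + 2.576 × 1.541% = 4.080%.
On $250,000: 0.04080 × $250,000 = $10,200.

$10,200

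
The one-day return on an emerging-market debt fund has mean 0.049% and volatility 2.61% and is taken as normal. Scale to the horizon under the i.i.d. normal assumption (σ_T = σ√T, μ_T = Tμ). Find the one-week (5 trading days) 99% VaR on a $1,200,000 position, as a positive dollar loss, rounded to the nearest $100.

At 99%, z = 2.326.
σ_{5d} = 2.61% × √5 = 5.836%; μ_{5d} = 5 × 0.049% = 0.245%.
VaR = −(0.245%) + 2.326 × 5.836% = 13.330%.
On $1,200,000: 0.13330 × $1,200,000 = $159,960.

$160,000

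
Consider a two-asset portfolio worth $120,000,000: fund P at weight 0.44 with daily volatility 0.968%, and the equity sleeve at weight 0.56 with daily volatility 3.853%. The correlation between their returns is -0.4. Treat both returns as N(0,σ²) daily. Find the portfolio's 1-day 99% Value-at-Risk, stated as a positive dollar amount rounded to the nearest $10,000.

$5,650,000

σ_p² = 0.44²·0.968² + 0.56²·3.853² + 2·-0.4·0.44·0.56·0.968·3.853 = 4.1018 (%²).
σ_p = √4.1018 = 2.025%.
At 99%, z = 2.326.
VaR = 2.326 × 2.025% = 4.710%; on $120,000,000 that is $5,652,000.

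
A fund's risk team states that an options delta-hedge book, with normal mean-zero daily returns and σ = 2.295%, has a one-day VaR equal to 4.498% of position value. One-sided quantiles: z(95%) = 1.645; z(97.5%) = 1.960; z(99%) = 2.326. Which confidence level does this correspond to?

Implied z = VaR/σ = 4.498 / 2.295 = 1.960.
This matches z(97.5%) = 1.960.

97.5%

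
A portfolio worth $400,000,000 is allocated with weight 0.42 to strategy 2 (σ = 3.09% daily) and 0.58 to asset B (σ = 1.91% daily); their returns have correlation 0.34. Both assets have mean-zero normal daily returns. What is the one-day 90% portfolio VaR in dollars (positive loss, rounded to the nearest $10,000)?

$10,110,000

σ_p² = 0.42²·3.09² + 0.58²·1.91² + 2·0.34·0.42·0.58·3.09·1.91 = 3.8891 (%²).
σ_p = √3.8891 = 1.972%.
At 90%, z = 1.282.
VaR = 1.282 × 1.972% = 2.528%; on $400,000,000 that is $10,112,000.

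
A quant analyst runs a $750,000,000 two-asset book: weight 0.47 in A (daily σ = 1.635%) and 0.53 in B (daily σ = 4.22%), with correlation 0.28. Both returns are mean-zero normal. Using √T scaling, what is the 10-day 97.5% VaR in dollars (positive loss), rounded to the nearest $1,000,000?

$119,000,000

σ_p = √(0.47²·1.635² + 0.53²·4.22² + 2·0.28·0.47·0.53·1.635·4.22) = 2.560%.
σ_{10d} = 2.560% × √10 = 8.095%.
z(97.5%) = 1.960.
VaR = 1.960 × 8.095% = 15.866%; on $750,000,000 that is $118,995,000.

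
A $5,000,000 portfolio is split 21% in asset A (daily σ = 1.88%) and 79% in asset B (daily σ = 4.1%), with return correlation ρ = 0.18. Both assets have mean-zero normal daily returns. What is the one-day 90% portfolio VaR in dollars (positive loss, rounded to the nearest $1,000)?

σ_p² = 0.21²·1.88² + 0.79²·4.1² + 2·0.18·0.21·0.79·1.88·4.1 = 11.1073 (%²).
σ_p = √11.1073 = 3.333%.
At 90%, z = 1.282.
VaR = 1.282 × 3.333% = 4.273%; on $5,000,000 that is $213,650.

$214,000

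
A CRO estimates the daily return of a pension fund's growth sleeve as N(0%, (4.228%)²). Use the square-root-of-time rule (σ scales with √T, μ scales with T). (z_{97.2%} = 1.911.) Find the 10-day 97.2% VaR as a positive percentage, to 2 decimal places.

25.55%

σ_{10d} = 4.228% × √10 = 13.370%.
VaR = 1.911 × 13.370% = 25.550%.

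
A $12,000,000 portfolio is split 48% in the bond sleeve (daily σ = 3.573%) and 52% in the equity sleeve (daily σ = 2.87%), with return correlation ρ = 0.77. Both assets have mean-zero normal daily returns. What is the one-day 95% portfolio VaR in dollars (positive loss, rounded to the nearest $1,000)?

$596,000

σ_p² = 0.48²·3.573² + 0.52²·2.87² + 2·0.77·0.48·0.52·3.573·2.87 = 9.1103 (%²).
σ_p = √9.1103 = 3.018%.
At 95%, z = 1.645.
VaR = 1.645 × 3.018% = 4.965%; on $12,000,000 that is $595,800.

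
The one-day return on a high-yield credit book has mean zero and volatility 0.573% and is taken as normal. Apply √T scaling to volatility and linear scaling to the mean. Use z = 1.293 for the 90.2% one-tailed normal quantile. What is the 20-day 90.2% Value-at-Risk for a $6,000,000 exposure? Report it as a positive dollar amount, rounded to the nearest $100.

$198,800

σ_{20d} = 0.573% × √20 = 2.563%.
VaR = 1.293 × 2.563% = 3.314%.
On $6,000,000: 0.03314 × $6,000,000 = $198,840.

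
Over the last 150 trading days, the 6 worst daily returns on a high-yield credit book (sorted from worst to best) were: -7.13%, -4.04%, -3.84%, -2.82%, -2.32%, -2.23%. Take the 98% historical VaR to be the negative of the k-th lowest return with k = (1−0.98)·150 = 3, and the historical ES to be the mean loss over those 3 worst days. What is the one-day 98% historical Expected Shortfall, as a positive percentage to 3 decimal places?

5.003%

The 3 worst returns sum to -15.01%.
ES = −(-15.01%) / 3 = 5.0033…% ≈ 5.003%.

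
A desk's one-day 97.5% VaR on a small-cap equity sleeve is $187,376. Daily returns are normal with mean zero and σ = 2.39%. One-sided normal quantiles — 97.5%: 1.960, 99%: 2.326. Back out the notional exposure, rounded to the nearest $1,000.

VaR as a fraction of value: z·σ = 1.960 × 2.39% = 4.6844%.
Position = $187,376 / 0.046844 = $4,000,000.

$4,000,000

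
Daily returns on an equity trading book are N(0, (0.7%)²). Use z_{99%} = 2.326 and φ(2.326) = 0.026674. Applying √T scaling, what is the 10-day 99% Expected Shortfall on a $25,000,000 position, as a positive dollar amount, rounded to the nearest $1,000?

σ_{10d} = 0.7% × √10 = 2.214%.
ES multiplier = φ(z)/(1−α) = 0.026674/0.01 = 2.667.
ES = 2.214% × 2.667 = 5.905%; on $25,000,000: $1,476,250.

$1,476,000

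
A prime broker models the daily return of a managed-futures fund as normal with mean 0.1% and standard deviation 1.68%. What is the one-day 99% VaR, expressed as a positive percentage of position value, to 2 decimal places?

3.81%

At 99% one-sided, z = 2.326.
VaR = −μ + z·σ = −(0.1%) + 2.326 × 1.68% = 3.808%.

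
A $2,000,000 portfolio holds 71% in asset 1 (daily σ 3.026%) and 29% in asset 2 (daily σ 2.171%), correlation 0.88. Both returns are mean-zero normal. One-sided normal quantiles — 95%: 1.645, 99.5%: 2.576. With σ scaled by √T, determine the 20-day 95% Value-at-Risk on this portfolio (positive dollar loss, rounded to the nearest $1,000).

$400,000

σ_p = √(0.71²·3.026² + 0.29²·2.171² + 2·0.88·0.71·0.29·3.026·2.171) = 2.719%.
σ_{20d} = 2.719% × √20 = 12.160%.
VaR = 1.645 × 12.160% = 20.003%; on $2,000,000 that is $400,060.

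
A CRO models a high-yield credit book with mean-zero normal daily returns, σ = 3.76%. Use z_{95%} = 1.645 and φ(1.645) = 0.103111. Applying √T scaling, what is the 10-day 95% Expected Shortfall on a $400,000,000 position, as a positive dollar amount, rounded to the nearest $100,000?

$98,100,000

σ_{10d} = 3.76% × √10 = 11.890%.
ES multiplier = φ(z)/(1−α) = 0.103111/0.05 = 2.062.
ES = 11.890% × 2.062 = 24.517%; on $400,000,000: $98,068,000.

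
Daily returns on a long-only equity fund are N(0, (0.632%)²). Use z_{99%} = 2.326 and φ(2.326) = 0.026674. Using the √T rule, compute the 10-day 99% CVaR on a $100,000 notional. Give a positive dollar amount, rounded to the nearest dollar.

σ_{10d} = 0.632% × √10 = 1.999%.
ES multiplier = φ(z)/(1−α) = 0.026674/0.01 = 2.667.
ES = 1.999% × 2.667 = 5.331%; on $100,000: $5,331.

$5,331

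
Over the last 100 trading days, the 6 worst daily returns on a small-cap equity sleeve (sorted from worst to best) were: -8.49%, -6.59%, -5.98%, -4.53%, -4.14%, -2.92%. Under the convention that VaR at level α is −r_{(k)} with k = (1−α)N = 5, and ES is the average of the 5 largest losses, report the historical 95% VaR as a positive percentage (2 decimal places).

4.14%

k = 5; the 5th lowest return is -4.14%, so VaR = 4.14%.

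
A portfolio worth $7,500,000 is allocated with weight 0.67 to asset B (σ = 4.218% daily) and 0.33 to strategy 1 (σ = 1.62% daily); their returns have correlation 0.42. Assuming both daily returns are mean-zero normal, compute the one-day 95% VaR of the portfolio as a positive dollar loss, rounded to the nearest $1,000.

$381,000

σ_p² = 0.67²·4.218² + 0.33²·1.62² + 2·0.42·0.67·0.33·4.218·1.62 = 9.5415 (%²).
σ_p = √9.5415 = 3.089%.
At 95%, z = 1.645.
VaR = 1.645 × 3.089% = 5.081%; on $7,500,000 that is $381,075.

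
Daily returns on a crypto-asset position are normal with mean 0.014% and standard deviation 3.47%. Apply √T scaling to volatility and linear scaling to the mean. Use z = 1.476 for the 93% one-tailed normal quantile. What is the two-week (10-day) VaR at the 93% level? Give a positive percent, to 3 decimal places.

σ_{10d} = 3.47% × √10 = 10.973%; μ_{10d} = 10 × 0.014% = 0.140%.
VaR = −(0.140%) + 1.476 × 10.973% = 16.056%.

16.056%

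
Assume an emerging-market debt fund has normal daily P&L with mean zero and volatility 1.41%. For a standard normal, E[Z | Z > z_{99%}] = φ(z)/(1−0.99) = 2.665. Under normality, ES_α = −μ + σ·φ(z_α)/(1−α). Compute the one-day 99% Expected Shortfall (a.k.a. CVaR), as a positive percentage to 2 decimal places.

ES = 1.41% × 2.665 = 3.758%.

3.76%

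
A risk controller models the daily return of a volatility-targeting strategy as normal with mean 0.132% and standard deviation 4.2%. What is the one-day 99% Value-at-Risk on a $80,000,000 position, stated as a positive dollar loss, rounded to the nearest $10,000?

At 99% one-sided, z = 2.326.
VaR = −μ + z·σ = −(0.132%) + 2.326 × 4.2% = 9.637%.
On $80,000,000: 0.09637 × $80,000,000 = $7,709,600.

$7,710,000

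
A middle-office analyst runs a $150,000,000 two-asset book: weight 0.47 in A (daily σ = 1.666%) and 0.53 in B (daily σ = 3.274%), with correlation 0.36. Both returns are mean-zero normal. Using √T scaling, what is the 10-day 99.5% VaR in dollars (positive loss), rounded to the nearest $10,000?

$26,210,000

σ_p = √(0.47²·1.666² + 0.53²·3.274² + 2·0.36·0.47·0.53·1.666·3.274) = 2.145%.
σ_{10d} = 2.145% × √10 = 6.783%.
z(99.5%) = 2.576.
VaR = 2.576 × 6.783% = 17.473%; on $150,000,000 that is $26,209,500.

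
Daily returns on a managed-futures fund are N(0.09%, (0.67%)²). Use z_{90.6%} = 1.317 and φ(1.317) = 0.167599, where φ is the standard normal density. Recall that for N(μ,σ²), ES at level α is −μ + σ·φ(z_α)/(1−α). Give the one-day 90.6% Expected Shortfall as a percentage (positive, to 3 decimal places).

1.105%

Tail multiplier: φ(z)/(1−α) = 0.167599 / 0.094 = 1.783.
ES = −(0.09%) + 0.67% × 1.783 = 1.105%.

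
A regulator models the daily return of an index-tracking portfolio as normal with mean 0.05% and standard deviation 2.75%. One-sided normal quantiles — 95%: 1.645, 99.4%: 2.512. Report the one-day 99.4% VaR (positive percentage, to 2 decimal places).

VaR = −μ + z·σ = −(0.05%) + 2.512 × 2.75% = 6.858%.

6.86%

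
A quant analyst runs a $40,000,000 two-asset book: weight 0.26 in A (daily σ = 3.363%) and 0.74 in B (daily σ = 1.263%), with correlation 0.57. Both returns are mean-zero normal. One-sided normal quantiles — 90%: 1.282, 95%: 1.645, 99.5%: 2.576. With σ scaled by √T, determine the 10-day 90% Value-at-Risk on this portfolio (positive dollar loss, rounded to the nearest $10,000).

σ_p = √(0.26²·3.363² + 0.74²·1.263² + 2·0.57·0.26·0.74·3.363·1.263) = 1.603%.
σ_{10d} = 1.603% × √10 = 5.069%.
VaR = 1.282 × 5.069% = 6.498%; on $40,000,000 that is $2,599,200.

$2,600,000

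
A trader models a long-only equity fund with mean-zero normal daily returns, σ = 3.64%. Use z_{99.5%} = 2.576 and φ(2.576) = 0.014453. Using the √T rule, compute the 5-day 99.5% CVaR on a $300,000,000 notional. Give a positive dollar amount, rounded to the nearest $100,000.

σ_{5d} = 3.64% × √5 = 8.139%.
ES multiplier = φ(z)/(1−α) = 0.014453/0.005 = 2.891.
ES = 8.139% × 2.891 = 23.530%; on $300,000,000: $70,590,000.

$70,600,000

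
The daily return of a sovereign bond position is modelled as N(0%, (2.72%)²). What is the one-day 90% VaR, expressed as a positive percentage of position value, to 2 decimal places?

At 90% one-sided, z = 1.282.
VaR = z·σ = 1.282 × 2.72% = 3.487%.

3.49%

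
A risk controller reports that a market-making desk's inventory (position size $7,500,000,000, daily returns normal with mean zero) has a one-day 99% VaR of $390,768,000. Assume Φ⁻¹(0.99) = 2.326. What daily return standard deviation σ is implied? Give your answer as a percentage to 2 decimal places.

VaR as a fraction: $390,768,000 / $7,500,000,000 = 5.210%.
σ = VaR / z = 5.210% / 2.326 = 2.240%.

2.24%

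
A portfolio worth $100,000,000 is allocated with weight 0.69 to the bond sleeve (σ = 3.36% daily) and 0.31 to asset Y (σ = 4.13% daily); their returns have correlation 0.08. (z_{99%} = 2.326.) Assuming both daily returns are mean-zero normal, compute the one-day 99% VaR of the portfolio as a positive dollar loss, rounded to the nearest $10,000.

σ_p² = 0.69²·3.36² + 0.31²·4.13² + 2·0.08·0.69·0.31·3.36·4.13 = 7.4891 (%²).
σ_p = √7.4891 = 2.737%.
VaR = 2.326 × 2.737% = 6.366%; on $100,000,000 that is $6,366,000.

$6,370,000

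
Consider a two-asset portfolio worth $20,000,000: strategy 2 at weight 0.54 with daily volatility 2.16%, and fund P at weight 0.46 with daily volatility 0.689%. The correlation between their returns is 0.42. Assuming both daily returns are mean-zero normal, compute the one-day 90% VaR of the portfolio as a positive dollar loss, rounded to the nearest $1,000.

$341,000

σ_p² = 0.54²·2.16² + 0.46²·0.689² + 2·0.42·0.54·0.46·2.16·0.689 = 1.7715 (%²).
σ_p = √1.7715 = 1.331%.
At 90%, z = 1.282.
VaR = 1.282 × 1.331% = 1.706%; on $20,000,000 that is $341,200.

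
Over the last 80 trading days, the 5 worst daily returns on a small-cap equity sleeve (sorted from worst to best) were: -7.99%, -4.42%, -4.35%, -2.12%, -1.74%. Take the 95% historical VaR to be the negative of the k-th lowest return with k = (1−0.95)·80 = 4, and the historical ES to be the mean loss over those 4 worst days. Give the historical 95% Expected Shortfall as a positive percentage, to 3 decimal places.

The 4 worst returns sum to -18.88%.
ES = −(-18.88%) / 4 = 4.72% ≈ 4.720%.

4.720%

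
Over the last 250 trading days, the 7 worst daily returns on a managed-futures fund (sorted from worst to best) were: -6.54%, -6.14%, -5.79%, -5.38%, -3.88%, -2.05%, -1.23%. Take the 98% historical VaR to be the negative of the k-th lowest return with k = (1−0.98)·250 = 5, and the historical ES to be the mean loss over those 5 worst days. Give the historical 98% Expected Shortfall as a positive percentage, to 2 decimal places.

5.55%

The 5 worst returns sum to -27.73%.
ES = −(-27.73%) / 5 = 5.546% ≈ 5.55%.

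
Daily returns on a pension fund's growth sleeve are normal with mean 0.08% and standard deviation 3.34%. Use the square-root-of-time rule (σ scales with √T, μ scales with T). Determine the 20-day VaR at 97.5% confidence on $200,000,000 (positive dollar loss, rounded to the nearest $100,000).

$55,400,000

At 97.5%, z = 1.960.
σ_{20d} = 3.34% × √20 = 14.937%; μ_{20d} = 20 × 0.08% = 1.600%.
VaR = −(1.600%) + 1.960 × 14.937% = 27.677%.
On $200,000,000: 0.27677 × $200,000,000 = $55,354,000.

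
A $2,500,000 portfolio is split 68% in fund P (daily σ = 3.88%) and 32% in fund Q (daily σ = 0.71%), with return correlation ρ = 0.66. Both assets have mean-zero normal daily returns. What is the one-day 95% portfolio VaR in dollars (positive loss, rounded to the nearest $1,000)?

$115,000

σ_p² = 0.68²·3.88² + 0.32²·0.71² + 2·0.66·0.68·0.32·3.88·0.71 = 7.8040 (%²).
σ_p = √7.8040 = 2.794%.
At 95%, z = 1.645.
VaR = 1.645 × 2.794% = 4.596%; on $2,500,000 that is $114,900.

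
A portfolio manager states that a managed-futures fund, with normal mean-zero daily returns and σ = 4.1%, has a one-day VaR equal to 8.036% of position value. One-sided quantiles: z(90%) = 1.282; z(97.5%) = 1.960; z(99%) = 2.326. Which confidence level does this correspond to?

97.5%

Implied z = VaR/σ = 8.036 / 4.1 = 1.960.
This matches z(97.5%) = 1.960.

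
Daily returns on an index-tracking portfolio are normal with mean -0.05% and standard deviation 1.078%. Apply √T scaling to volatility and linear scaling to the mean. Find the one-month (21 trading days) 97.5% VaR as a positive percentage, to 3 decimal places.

10.732%

At 97.5%, z = 1.960.
σ_{21d} = 1.078% × √21 = 4.940%; μ_{21d} = 21 × -0.05% = -1.050%.
VaR = −(-1.050%) + 1.960 × 4.940% = 10.732%.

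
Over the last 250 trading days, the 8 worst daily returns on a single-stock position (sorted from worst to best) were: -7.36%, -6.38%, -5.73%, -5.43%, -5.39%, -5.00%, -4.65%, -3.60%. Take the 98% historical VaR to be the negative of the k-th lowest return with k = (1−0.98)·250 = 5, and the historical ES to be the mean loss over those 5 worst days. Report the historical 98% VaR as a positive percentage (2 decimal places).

5.39%

k = 5; the 5th lowest return is -5.39%, so VaR = 5.39%.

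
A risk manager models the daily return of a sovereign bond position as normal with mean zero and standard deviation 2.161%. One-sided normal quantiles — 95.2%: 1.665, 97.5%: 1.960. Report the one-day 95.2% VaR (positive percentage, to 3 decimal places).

VaR = z·σ = 1.665 × 2.161% = 3.598%.

3.598%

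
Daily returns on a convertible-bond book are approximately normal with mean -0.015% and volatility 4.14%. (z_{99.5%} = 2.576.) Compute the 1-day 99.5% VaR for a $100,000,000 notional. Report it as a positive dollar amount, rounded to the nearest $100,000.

$10,700,000

VaR = −μ + z·σ = −(-0.015%) + 2.576 × 4.14% = 10.680%.
On $100,000,000: 0.10680 × $100,000,000 = $10,680,000.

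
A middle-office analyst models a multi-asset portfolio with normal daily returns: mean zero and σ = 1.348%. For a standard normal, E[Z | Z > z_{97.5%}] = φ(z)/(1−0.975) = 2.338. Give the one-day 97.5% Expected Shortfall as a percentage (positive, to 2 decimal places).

3.15%

ES = 1.348% × 2.338 = 3.152%.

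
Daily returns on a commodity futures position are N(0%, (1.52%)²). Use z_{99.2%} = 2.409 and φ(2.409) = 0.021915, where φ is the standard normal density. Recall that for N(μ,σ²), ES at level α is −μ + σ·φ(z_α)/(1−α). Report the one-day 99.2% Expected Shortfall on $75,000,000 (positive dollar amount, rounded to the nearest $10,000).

Tail multiplier: φ(z)/(1−α) = 0.021915 / 0.008 = 2.739.
ES = 1.52% × 2.739 = 4.163%.
On $75,000,000: 0.04163 × $75,000,000 = $3,122,250.

$3,120,000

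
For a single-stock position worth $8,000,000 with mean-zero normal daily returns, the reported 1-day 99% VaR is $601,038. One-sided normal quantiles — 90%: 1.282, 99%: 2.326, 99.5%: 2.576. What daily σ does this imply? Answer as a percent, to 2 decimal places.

VaR as a fraction: $601,038 / $8,000,000 = 7.513%.
σ = VaR / z = 7.513% / 2.326 = 3.230%.

3.23%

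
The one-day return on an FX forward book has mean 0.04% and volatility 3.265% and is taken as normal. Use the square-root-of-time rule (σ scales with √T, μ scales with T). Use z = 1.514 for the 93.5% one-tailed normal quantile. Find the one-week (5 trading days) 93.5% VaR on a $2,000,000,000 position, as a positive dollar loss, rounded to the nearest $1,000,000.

$217,000,000

σ_{5d} = 3.265% × √5 = 7.301%; μ_{5d} = 5 × 0.04% = 0.200%.
VaR = −(0.200%) + 1.514 × 7.301% = 10.854%.
On $2,000,000,000: 0.10854 × $2,000,000,000 = $217,080,000.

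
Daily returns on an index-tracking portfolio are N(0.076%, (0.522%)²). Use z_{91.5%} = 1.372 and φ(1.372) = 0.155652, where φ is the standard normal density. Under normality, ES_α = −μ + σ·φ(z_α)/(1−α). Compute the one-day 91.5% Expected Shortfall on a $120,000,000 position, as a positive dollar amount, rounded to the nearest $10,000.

Tail multiplier: φ(z)/(1−α) = 0.155652 / 0.085 = 1.831.
ES = −(0.076%) + 0.522% × 1.831 = 0.880%.
On $120,000,000: 0.00880 × $120,000,000 = $1,056,000.

$1,060,000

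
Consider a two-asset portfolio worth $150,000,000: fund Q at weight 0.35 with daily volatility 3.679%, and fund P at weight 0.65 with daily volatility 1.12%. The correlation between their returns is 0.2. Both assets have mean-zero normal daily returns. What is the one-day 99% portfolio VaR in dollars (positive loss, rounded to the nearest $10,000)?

σ_p² = 0.35²·3.679² + 0.65²·1.12² + 2·0.2·0.35·0.65·3.679·1.12 = 2.5630 (%²).
σ_p = √2.5630 = 1.601%.
At 99%, z = 2.326.
VaR = 2.326 × 1.601% = 3.724%; on $150,000,000 that is $5,586,000.

$5,590,000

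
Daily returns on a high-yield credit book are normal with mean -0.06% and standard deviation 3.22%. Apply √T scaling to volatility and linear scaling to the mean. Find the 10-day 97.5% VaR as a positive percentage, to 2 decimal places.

At 97.5%, z = 1.960.
σ_{10d} = 3.22% × √10 = 10.183%; μ_{10d} = 10 × -0.06% = -0.600%.
VaR = −(-0.600%) + 1.960 × 10.183% = 20.559%.

20.56%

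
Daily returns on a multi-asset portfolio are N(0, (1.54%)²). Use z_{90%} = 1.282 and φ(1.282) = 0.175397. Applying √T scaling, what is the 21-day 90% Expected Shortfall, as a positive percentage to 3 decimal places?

12.378%

σ_{21d} = 1.54% × √21 = 7.057%.
ES multiplier = φ(z)/(1−α) = 0.175397/0.1 = 1.754.
ES = 7.057% × 1.754 = 12.378%.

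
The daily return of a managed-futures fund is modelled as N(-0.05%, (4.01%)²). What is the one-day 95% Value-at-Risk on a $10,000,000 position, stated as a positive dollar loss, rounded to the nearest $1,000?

At 95% one-sided, z = 1.645.
VaR = −μ + z·σ = −(-0.05%) + 1.645 × 4.01% = 6.646%.
On $10,000,000: 0.06646 × $10,000,000 = $664,600.

$665,000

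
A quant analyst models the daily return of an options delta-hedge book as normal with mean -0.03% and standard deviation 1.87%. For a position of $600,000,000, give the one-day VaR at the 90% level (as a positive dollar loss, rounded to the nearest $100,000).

At 90% one-sided, z = 1.282.
VaR = −μ + z·σ = −(-0.03%) + 1.282 × 1.87% = 2.427%.
On $600,000,000: 0.02427 × $600,000,000 = $14,562,000.

$14,600,000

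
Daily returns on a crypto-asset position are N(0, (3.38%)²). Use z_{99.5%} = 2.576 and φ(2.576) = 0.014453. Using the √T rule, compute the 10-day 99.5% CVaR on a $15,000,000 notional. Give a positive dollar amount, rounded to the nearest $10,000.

σ_{10d} = 3.38% × √10 = 10.688%.
ES multiplier = φ(z)/(1−α) = 0.014453/0.005 = 2.891.
ES = 10.688% × 2.891 = 30.899%; on $15,000,000: $4,634,850.

$4,630,000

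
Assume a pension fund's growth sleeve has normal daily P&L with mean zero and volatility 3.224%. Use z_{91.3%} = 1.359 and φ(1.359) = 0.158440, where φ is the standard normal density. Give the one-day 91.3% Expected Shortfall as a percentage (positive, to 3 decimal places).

5.871%

Tail multiplier: φ(z)/(1−α) = 0.158440 / 0.087 = 1.821.
ES = 3.224% × 1.821 = 5.871%.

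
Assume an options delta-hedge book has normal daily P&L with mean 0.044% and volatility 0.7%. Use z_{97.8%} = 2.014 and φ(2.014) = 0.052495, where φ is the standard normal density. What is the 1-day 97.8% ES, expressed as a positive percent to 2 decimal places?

Tail multiplier: φ(z)/(1−α) = 0.052495 / 0.022 = 2.386.
ES = −(0.044%) + 0.7% × 2.386 = 1.626%.

1.63%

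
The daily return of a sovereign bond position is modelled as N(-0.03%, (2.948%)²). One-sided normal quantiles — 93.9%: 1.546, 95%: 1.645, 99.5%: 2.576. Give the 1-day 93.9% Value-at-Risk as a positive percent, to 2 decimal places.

VaR = −μ + z·σ = −(-0.03%) + 1.546 × 2.948% = 4.588%.

4.59%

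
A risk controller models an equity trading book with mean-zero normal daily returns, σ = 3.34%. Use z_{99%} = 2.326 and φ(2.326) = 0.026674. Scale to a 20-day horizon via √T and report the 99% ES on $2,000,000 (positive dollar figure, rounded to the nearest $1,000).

$797,000

σ_{20d} = 3.34% × √20 = 14.937%.
ES multiplier = φ(z)/(1−α) = 0.026674/0.01 = 2.667.
ES = 14.937% × 2.667 = 39.837%; on $2,000,000: $796,740.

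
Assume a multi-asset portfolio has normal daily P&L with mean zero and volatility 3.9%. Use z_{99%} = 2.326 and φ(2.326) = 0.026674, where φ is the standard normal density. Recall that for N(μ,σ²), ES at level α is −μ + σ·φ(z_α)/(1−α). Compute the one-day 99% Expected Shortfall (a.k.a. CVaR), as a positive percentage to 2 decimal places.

10.40%

Tail multiplier: φ(z)/(1−α) = 0.026674 / 0.01 = 2.667.
ES = 3.9% × 2.667 = 10.401%.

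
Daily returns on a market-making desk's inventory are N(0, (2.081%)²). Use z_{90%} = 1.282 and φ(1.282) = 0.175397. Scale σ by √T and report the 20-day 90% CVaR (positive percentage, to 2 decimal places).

16.32%

σ_{20d} = 2.081% × √20 = 9.307%.
ES multiplier = φ(z)/(1−α) = 0.175397/0.1 = 1.754.
ES = 9.307% × 1.754 = 16.324%.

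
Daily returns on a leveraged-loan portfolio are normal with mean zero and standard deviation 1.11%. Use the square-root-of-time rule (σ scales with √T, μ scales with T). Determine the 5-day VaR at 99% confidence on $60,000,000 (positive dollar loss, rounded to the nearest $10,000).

$3,460,000

At 99%, z = 2.326.
σ_{5d} = 1.11% × √5 = 2.482%.
VaR = 2.326 × 2.482% = 5.773%.
On $60,000,000: 0.05773 × $60,000,000 = $3,463,800.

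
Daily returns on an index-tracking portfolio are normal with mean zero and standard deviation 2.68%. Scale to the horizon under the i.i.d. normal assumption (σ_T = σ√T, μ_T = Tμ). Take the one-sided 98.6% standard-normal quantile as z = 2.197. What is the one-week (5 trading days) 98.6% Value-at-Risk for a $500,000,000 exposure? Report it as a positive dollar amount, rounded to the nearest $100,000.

σ_{5d} = 2.68% × √5 = 5.993%.
VaR = 2.197 × 5.993% = 13.167%.
On $500,000,000: 0.13167 × $500,000,000 = $65,835,000.

$65,800,000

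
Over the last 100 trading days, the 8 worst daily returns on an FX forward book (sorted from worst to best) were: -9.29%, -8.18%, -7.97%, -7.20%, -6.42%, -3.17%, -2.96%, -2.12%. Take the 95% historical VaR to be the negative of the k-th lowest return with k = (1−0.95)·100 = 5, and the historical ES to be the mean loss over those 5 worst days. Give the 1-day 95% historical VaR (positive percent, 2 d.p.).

k = 5; the 5th lowest return is -6.42%, so VaR = 6.42%.

6.42%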